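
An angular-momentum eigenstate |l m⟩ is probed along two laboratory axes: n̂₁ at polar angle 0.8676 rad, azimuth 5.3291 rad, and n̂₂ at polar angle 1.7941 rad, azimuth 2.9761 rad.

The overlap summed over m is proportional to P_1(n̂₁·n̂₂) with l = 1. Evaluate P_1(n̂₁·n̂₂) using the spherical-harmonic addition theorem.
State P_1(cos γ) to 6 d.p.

Summing Y*_{l m}(θ₁,φ₁)·Y_{l m}(θ₂,φ₂) over m ∈ [−1, 1]; prefactor 4π/(2·1+1) = 4.188790:
  term(m=-1) = -0.062583+0.062984i   from Y*(Ω₁)=+0.152417-0.214989i, Y(Ω₂)=-0.332313-0.055503i
  term(m=+0) = -0.034187+0.000000i   from Y*(Ω₁)=+0.315959-0.000000i, Y(Ω₂)=-0.108202+0.000000i
  term(m=+1) = -0.062583-0.062984i   from Y*(Ω₁)=-0.152417-0.214989i, Y(Ω₂)=+0.332313-0.055503i
Accumulated sum -0.159353+0.000000i; after 4π/(2l+1) scaling, -0.667496+0.000000i ⇒ P_1 = -0.667496

-0.667496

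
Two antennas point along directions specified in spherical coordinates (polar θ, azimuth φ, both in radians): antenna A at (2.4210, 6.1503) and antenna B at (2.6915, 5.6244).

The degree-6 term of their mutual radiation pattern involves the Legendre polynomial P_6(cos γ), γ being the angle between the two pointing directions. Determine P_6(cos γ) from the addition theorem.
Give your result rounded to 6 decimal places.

-0.068230

Summing Y*_{l m}(θ₁,φ₁)·Y_{l m}(θ₂,φ₂) over m ∈ [−6, 6]; prefactor 4π/(2·6+1) = 0.966644:
  [-6]  conj(Y_{6,-6})(Ω₁) = (0.027853, -0.028524) ; Y_{6,-6}(Ω₂) = (-0.002256, -0.002375) ; Δ = (-0.000131, -0.000002)
  [-5]  conj(Y_{6,-5})(Ω₁) = (-0.123816, 0.096976) ; Y_{6,-5}(Ω₂) = (0.023210, 0.003563) ; Δ = (-0.003219, 0.001810)
  [-4]  conj(Y_{6,-4})(Ω₁) = (0.303782, -0.178620) ; Y_{6,-4}(Ω₂) = (-0.088495, 0.049089) ; Δ = (-0.018115, 0.030719)
  [-3]  conj(Y_{6,-3})(Ω₁) = (-0.416078, 0.175256) ; Y_{6,-3}(Ω₂) = (0.112761, -0.262623) ; Δ = (-0.000891, 0.129034)
  [-2]  conj(Y_{6,-2})(Ω₁) = (0.185691, -0.050547) ; Y_{6,-2}(Ω₂) = (0.125050, 0.483228) ; Δ = (0.047646, 0.083410)
  [-1]  conj(Y_{6,-1})(Ω₁) = (0.287150, -0.038384) ; Y_{6,-1}(Ω₂) = (-0.302241, -0.233983) ; Δ = (-0.095770, -0.055587)
  [+0]  conj(Y_{6,0})(Ω₁) = (-0.289624, -0.000000) ; Y_{6,0}(Ω₂) = (-0.242983, 0.000000) ; Δ = (0.070374, 0.000000)
  [+1]  conj(Y_{6,1})(Ω₁) = (-0.287150, -0.038384) ; Y_{6,1}(Ω₂) = (0.302241, -0.233983) ; Δ = (-0.095770, 0.055587)
  [+2]  conj(Y_{6,2})(Ω₁) = (0.185691, 0.050547) ; Y_{6,2}(Ω₂) = (0.125050, -0.483228) ; Δ = (0.047646, -0.083410)
  [+3]  conj(Y_{6,3})(Ω₁) = (0.416078, 0.175256) ; Y_{6,3}(Ω₂) = (-0.112761, -0.262623) ; Δ = (-0.000891, -0.129034)
  [+4]  conj(Y_{6,4})(Ω₁) = (0.303782, 0.178620) ; Y_{6,4}(Ω₂) = (-0.088495, -0.049089) ; Δ = (-0.018115, -0.030719)
  [+5]  conj(Y_{6,5})(Ω₁) = (0.123816, 0.096976) ; Y_{6,5}(Ω₂) = (-0.023210, 0.003563) ; Δ = (-0.003219, -0.001810)
  [+6]  conj(Y_{6,6})(Ω₁) = (0.027853, 0.028524) ; Y_{6,6}(Ω₂) = (-0.002256, 0.002375) ; Δ = (-0.000131, 0.000002)
Accumulated sum (-0.070584, -0.000000); after 4π/(2l+1) scaling, (-0.068230, -0.000000) ⇒ P_6 = -0.068230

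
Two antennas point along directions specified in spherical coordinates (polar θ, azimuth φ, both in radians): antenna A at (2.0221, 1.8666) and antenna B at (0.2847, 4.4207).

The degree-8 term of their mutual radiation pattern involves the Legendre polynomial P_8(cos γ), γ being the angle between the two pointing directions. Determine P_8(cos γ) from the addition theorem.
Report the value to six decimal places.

0.273525

Expand P_8 via completeness: Σ_{m} conj(Y_{8,m}) at Ω₁ times Y_{8,m} at Ω₂ —
  m=-8: -0.158317+0.155109i × -0.000014+0.000014i = -0.000000-0.000004i  (running Σ = -0.000000-0.000004i)
  m=-7: -0.377113-0.205934i × +0.000243+0.000124i = -0.000066-0.000097i  (running Σ = -0.000066-0.000101i)
  m=-6: +0.075055-0.362750i × +0.000422-0.002331i = -0.000814-0.000328i  (running Σ = -0.000880-0.000429i)
  m=-5: -0.030580+0.002814i × -0.014662+0.001654i = +0.000444-0.000092i  (running Σ = -0.000436-0.000521i)
  m=-4: -0.133626-0.327330i × +0.026651+0.062332i = +0.016842-0.017053i  (running Σ = +0.016406-0.017574i)
  m=-3: +0.115064-0.093694i × +0.173094-0.144536i = +0.006375-0.032849i  (running Σ = +0.022780-0.050423i)
  m=-2: -0.235722-0.158378i × -0.421025-0.277880i = +0.055235+0.132183i  (running Σ = +0.078015+0.081761i)
  m=-1: +0.061184-0.200772i × -0.174023+0.579589i = +0.105718+0.070401i  (running Σ = +0.183733+0.152161i)
  m=0: -0.256038-0.000000i × -0.010011+0.000000i = +0.002563+0.000000i  (running Σ = +0.186296+0.152161i)
  m=1: -0.061184-0.200772i × +0.174023+0.579589i = +0.105718-0.070401i  (running Σ = +0.292014+0.081761i)
  m=2: -0.235722+0.158378i × -0.421025+0.277880i = +0.055235-0.132183i  (running Σ = +0.347249-0.050423i)
  m=3: -0.115064-0.093694i × -0.173094-0.144536i = +0.006375+0.032849i  (running Σ = +0.353623-0.017574i)
  m=4: -0.133626+0.327330i × +0.026651-0.062332i = +0.016842+0.017053i  (running Σ = +0.370465-0.000521i)
  m=5: +0.030580+0.002814i × +0.014662+0.001654i = +0.000444+0.000092i  (running Σ = +0.370909-0.000429i)
  m=6: +0.075055+0.362750i × +0.000422+0.002331i = -0.000814+0.000328i  (running Σ = +0.370095-0.000101i)
  m=7: +0.377113-0.205934i × -0.000243+0.000124i = -0.000066+0.000097i  (running Σ = +0.370029-0.000004i)
  m=8: -0.158317-0.155109i × -0.000014-0.000014i = -0.000000+0.000004i  (running Σ = +0.370029+0.000000i)
Accumulated sum +0.370029+0.000000i; after 4π/(2l+1) scaling, +0.273525+0.000000i ⇒ P_8 = 0.273525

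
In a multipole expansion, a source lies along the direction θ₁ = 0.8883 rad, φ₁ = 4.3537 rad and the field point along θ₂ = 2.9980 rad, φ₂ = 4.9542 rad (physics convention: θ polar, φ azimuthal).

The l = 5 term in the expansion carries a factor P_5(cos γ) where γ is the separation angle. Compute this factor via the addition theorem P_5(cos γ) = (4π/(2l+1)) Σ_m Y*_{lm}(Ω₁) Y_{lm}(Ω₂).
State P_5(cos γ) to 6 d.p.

-0.014118

Term-by-term m-sum for l=5 (normalisation 4π/11 = 1.142397):
  term(m=-5) = (-0.000004, -0.000001)   from Y*(Ω₁)=(-0.127379, 0.028839), Y(Ω₂)=(0.000026, 0.000010)
  term(m=-4) = (0.000151, 0.000138)   from Y*(Ω₁)=(0.045526, -0.332586), Y(Ω₂)=(-0.000346, 0.000502)
  term(m=-3) = (-0.000756, -0.003217)   from Y*(Ω₁)=(0.367122, 0.198054), Y(Ω₂)=(-0.005257, -0.005928)
  term(m=-2) = (-0.002997, 0.007732)   from Y*(Ω₁)=(-0.093841, 0.081871), Y(Ω₂)=(0.058949, -0.030961)
  term(m=-1) = (-0.087070, 0.059632)   from Y*(Ω₁)=(0.108712, 0.289970), Y(Ω₂)=(0.081604, 0.330868)
  term(m=+0) = (0.168993, 0.000000)   from Y*(Ω₁)=(-0.212222, -0.000000), Y(Ω₂)=(-0.796300, 0.000000)
  term(m=+1) = (-0.087070, -0.059632)   from Y*(Ω₁)=(-0.108712, 0.289970), Y(Ω₂)=(-0.081604, 0.330868)
  term(m=+2) = (-0.002997, -0.007732)   from Y*(Ω₁)=(-0.093841, -0.081871), Y(Ω₂)=(0.058949, 0.030961)
  term(m=+3) = (-0.000756, 0.003217)   from Y*(Ω₁)=(-0.367122, 0.198054), Y(Ω₂)=(0.005257, -0.005928)
  term(m=+4) = (0.000151, -0.000138)   from Y*(Ω₁)=(0.045526, 0.332586), Y(Ω₂)=(-0.000346, -0.000502)
  term(m=+5) = (-0.000004, 0.000001)   from Y*(Ω₁)=(0.127379, 0.028839), Y(Ω₂)=(-0.000026, 0.000010)
Σ over m = (-0.012358, -0.000000); ×(4π/11) → (-0.014118, -0.000000). Real part: -0.014118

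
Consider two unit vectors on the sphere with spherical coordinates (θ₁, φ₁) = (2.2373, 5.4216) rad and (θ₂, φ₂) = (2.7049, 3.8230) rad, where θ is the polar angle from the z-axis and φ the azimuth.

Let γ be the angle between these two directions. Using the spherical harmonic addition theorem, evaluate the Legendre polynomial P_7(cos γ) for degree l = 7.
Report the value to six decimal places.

0.301762

Term-by-term m-sum for l=7 (normalisation 4π/15 = 0.837758):
  [-7]  conj(Y_{7,-7})(Ω₁) = +0.089736+0.023113i ; Y_{7,-7}(Ω₂) = -0.000070-0.001209i ; Δ = +0.000022-0.000110i
  [-6]  conj(Y_{7,-6})(Ω₁) = -0.120371-0.244722i ; Y_{7,-6}(Ω₂) = +0.005670-0.007876i ; Δ = -0.002610-0.000439i
  [-5]  conj(Y_{7,-5})(Ω₁) = -0.171911+0.401601i ; Y_{7,-5}(Ω₂) = +0.046360-0.012603i ; Δ = -0.002908+0.020785i
  [-4]  conj(Y_{7,-4})(Ω₁) = +0.325214-0.102295i ; Y_{7,-4}(Ω₂) = +0.149380+0.065987i ; Δ = +0.055331+0.006179i
  [-3]  conj(Y_{7,-3})(Ω₁) = +0.060892+0.037908i ; Y_{7,-3}(Ω₂) = +0.172580+0.336883i ; Δ = -0.002262+0.027056i
  [-2]  conj(Y_{7,-2})(Ω₁) = -0.055810-0.363428i ; Y_{7,-2}(Ω₂) = -0.110456+0.523405i ; Δ = +0.196385+0.010932i
  [-1]  conj(Y_{7,-1})(Ω₁) = -0.057575+0.067091i ; Y_{7,-1}(Ω₂) = -0.201648+0.163535i ; Δ = +0.000638-0.022944i
  [+0]  conj(Y_{7,0})(Ω₁) = -0.342477-0.000000i ; Y_{7,0}(Ω₂) = +0.376631+0.000000i ; Δ = -0.128987-0.000000i
  [+1]  conj(Y_{7,1})(Ω₁) = +0.057575+0.067091i ; Y_{7,1}(Ω₂) = +0.201648+0.163535i ; Δ = +0.000638+0.022944i
  [+2]  conj(Y_{7,2})(Ω₁) = -0.055810+0.363428i ; Y_{7,2}(Ω₂) = -0.110456-0.523405i ; Δ = +0.196385-0.010932i
  [+3]  conj(Y_{7,3})(Ω₁) = -0.060892+0.037908i ; Y_{7,3}(Ω₂) = -0.172580+0.336883i ; Δ = -0.002262-0.027056i
  [+4]  conj(Y_{7,4})(Ω₁) = +0.325214+0.102295i ; Y_{7,4}(Ω₂) = +0.149380-0.065987i ; Δ = +0.055331-0.006179i
  [+5]  conj(Y_{7,5})(Ω₁) = +0.171911+0.401601i ; Y_{7,5}(Ω₂) = -0.046360-0.012603i ; Δ = -0.002908-0.020785i
  [+6]  conj(Y_{7,6})(Ω₁) = -0.120371+0.244722i ; Y_{7,6}(Ω₂) = +0.005670+0.007876i ; Δ = -0.002610+0.000439i
  [+7]  conj(Y_{7,7})(Ω₁) = -0.089736+0.023113i ; Y_{7,7}(Ω₂) = +0.000070-0.001209i ; Δ = +0.000022+0.000110i
Σ over m = +0.360202+0.000000i; ×(4π/15) → +0.301762+0.000000i. Real part: 0.301762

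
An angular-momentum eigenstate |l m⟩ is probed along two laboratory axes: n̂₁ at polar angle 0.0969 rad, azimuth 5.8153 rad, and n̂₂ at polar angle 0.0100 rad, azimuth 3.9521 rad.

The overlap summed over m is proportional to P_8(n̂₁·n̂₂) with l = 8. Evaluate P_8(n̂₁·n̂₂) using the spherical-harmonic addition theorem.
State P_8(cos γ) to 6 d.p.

0.827081

Expand P_8 via completeness: Σ_{m} conj(Y_{8,m}) at Ω₁ times Y_{8,m} at Ω₂ —
  m=-8: -0.000000+0.000000i × +0.000000-0.000000i = -0.000000+0.000000i  (running Σ = -0.000000+0.000000i)
  m=-7: -0.000000+0.000000i × -0.000000-0.000000i = +0.000000+0.000000i  (running Σ = +0.000000+0.000000i)
  m=-6: -0.000004-0.000001i × +0.000000+0.000000i = +0.000000-0.000000i  (running Σ = +0.000000-0.000000i)
  m=-5: -0.000057-0.000058i × +0.000000-0.000000i = -0.000000+0.000000i  (running Σ = -0.000000+0.000000i)
  m=-4: -0.000343-0.001105i × -0.000000+0.000000i = +0.000000+0.000000i  (running Σ = +0.000000+0.000000i)
  m=-3: +0.002032-0.012046i × +0.000011+0.000009i = +0.000000-0.000000i  (running Σ = +0.000000-0.000000i)
  m=-2: +0.054405-0.073835i × -0.000052-0.001030i = -0.000079-0.000052i  (running Σ = -0.000079-0.000052i)
  m=-1: +0.392019-0.198090i × -0.033976+0.035726i = -0.006242+0.020736i  (running Σ = -0.006321+0.020683i)
  m=0: +0.974606-0.000000i × +1.161014+0.000000i = +1.131531+0.000000i  (running Σ = +1.125210+0.020683i)
  m=1: -0.392019-0.198090i × +0.033976+0.035726i = -0.006242-0.020736i  (running Σ = +1.118968-0.000052i)
  m=2: +0.054405+0.073835i × -0.000052+0.001030i = -0.000079+0.000052i  (running Σ = +1.118889-0.000000i)
  m=3: -0.002032-0.012046i × -0.000011+0.000009i = +0.000000+0.000000i  (running Σ = +1.118889+0.000000i)
  m=4: -0.000343+0.001105i × -0.000000-0.000000i = +0.000000-0.000000i  (running Σ = +1.118889+0.000000i)
  m=5: +0.000057-0.000058i × -0.000000-0.000000i = -0.000000-0.000000i  (running Σ = +1.118889-0.000000i)
  m=6: -0.000004+0.000001i × +0.000000-0.000000i = +0.000000+0.000000i  (running Σ = +1.118889-0.000000i)
  m=7: +0.000000+0.000000i × +0.000000-0.000000i = +0.000000-0.000000i  (running Σ = +1.118889-0.000000i)
  m=8: -0.000000-0.000000i × +0.000000+0.000000i = -0.000000-0.000000i  (running Σ = +1.118889-0.000000i)
Accumulated sum +1.118889-0.000000i; after 4π/(2l+1) scaling, +0.827081-0.000000i ⇒ P_8 = 0.827081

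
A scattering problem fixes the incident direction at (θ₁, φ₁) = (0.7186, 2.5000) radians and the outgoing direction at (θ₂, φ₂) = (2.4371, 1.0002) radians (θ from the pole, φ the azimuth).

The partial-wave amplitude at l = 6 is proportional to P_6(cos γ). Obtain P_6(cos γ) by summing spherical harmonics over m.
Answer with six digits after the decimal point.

0.280569

Term-by-term m-sum for l=6 (normalisation 4π/13 = 0.966644):
  m=-6: -0.029876+0.025574i × +0.034242+0.009920i = -0.001277+0.000579i  (running Σ = -0.001277+0.000579i)
  m=-5: +0.155424-0.010331i × -0.041352-0.139278i = -0.007866-0.021220i  (running Σ = -0.009143-0.020641i)
  m=-4: -0.294237-0.190772i × -0.220784+0.256042i = +0.113808-0.033218i  (running Σ = +0.104666-0.053858i)
  m=-3: +0.156761+0.424197i × +0.452006+0.064155i = +0.043642+0.201797i  (running Σ = +0.148308+0.147938i)
  m=-2: +0.055872-0.188874i × -0.095161-0.207712i = -0.044548+0.006368i  (running Σ = +0.103760+0.154307i)
  m=-1: +0.229604-0.171519i × +0.142114-0.221427i = -0.005349-0.075216i  (running Σ = +0.098411+0.079091i)
  m=0: -0.293345-0.000000i × -0.318493+0.000000i = +0.093428+0.000000i  (running Σ = +0.191839+0.079091i)
  m=1: -0.229604-0.171519i × -0.142114-0.221427i = -0.005349+0.075216i  (running Σ = +0.186490+0.154307i)
  m=2: +0.055872+0.188874i × -0.095161+0.207712i = -0.044548-0.006368i  (running Σ = +0.141942+0.147938i)
  m=3: -0.156761+0.424197i × -0.452006+0.064155i = +0.043642-0.201797i  (running Σ = +0.185584-0.053858i)
  m=4: -0.294237+0.190772i × -0.220784-0.256042i = +0.113808+0.033218i  (running Σ = +0.299393-0.020641i)
  m=5: -0.155424-0.010331i × +0.041352-0.139278i = -0.007866+0.021220i  (running Σ = +0.291527+0.000579i)
  m=6: -0.029876-0.025574i × +0.034242-0.009920i = -0.001277-0.000579i  (running Σ = +0.290250+0.000000i)
Σ over m = +0.290250+0.000000i; ×(4π/13) → +0.280569+0.000000i. Real part: 0.280569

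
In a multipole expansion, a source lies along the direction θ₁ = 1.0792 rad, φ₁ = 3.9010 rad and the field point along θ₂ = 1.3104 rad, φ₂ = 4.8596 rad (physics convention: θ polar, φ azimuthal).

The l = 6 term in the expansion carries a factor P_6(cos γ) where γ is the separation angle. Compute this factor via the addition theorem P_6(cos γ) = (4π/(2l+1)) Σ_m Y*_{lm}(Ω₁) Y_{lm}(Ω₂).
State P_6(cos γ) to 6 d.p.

0.144600

Addition theorem: P_6(cos γ) = (4π/13) Σ_m Y*_{lm}(Ω₁) Y_{lm}(Ω₂), m = −6…6:
  m=-6: -0.035221-0.224023i × -0.249565+0.303905i = +0.076872+0.045204i  (running Σ = +0.076872+0.045204i)
  m=-5: +0.333463+0.256376i × +0.243682+0.269000i = +0.012294+0.152176i  (running Σ = +0.089165+0.197380i)
  m=-4: -0.310999+0.032449i × -0.070056+0.046789i = +0.020269-0.016825i  (running Σ = +0.109434+0.180556i)
  m=-3: -0.075167+0.087908i × +0.146864+0.310640i = -0.038347-0.010439i  (running Σ = +0.071087+0.170116i)
  m=-2: -0.018049-0.346904i × +0.014019-0.004251i = -0.001728-0.004786i  (running Σ = +0.069360+0.165330i)
  m=-1: +0.005735+0.005445i × +0.047452+0.320007i = -0.001470+0.002094i  (running Σ = +0.067889+0.167423i)
  m=0: +0.337695-0.000000i × +0.040897+0.000000i = +0.013811+0.000000i  (running Σ = +0.081700+0.167423i)
  m=1: -0.005735+0.005445i × -0.047452+0.320007i = -0.001470-0.002094i  (running Σ = +0.080230+0.165330i)
  m=2: -0.018049+0.346904i × +0.014019+0.004251i = -0.001728+0.004786i  (running Σ = +0.078502+0.170116i)
  m=3: +0.075167+0.087908i × -0.146864+0.310640i = -0.038347+0.010439i  (running Σ = +0.040155+0.180556i)
  m=4: -0.310999-0.032449i × -0.070056-0.046789i = +0.020269+0.016825i  (running Σ = +0.060424+0.197380i)
  m=5: -0.333463+0.256376i × -0.243682+0.269000i = +0.012294-0.152176i  (running Σ = +0.072718+0.045204i)
  m=6: -0.035221+0.224023i × -0.249565-0.303905i = +0.076872-0.045204i  (running Σ = +0.149590-0.000000i)
Total Σ_m = +0.149590-0.000000i. Multiply by 0.966644: +0.144600-0.000000i. P_6(cos γ) = 0.144600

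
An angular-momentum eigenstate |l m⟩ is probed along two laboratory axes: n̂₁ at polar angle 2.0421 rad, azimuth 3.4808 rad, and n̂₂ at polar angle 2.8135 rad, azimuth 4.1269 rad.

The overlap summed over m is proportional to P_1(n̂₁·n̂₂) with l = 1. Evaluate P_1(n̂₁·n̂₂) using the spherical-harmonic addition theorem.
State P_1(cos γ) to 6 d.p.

Summing Y*_{l m}(θ₁,φ₁)·Y_{l m}(θ₂,φ₂) over m ∈ [−1, 1]; prefactor 4π/(2·1+1) = 4.188790:
  [-1]  conj(Y_{1,-1})(Ω₁) = -0.29029 - 0.10243j ; Y_{1,-1}(Ω₂) = -0.06152 + 0.09279j ; Δ = 0.02736 - 0.02063j
  [+0]  conj(Y_{1,0})(Ω₁) = -0.22185 + 0.00000j ; Y_{1,0}(Ω₂) = -0.46254 + 0.00000j ; Δ = 0.10261 + 0.00000j
  [+1]  conj(Y_{1,1})(Ω₁) = 0.29029 - 0.10243j ; Y_{1,1}(Ω₂) = 0.06152 + 0.09279j ; Δ = 0.02736 + 0.02063j
Accumulated sum 0.15734 + 0.00000j; after 4π/(2l+1) scaling, 0.65907 + 0.00000j ⇒ P_1 = 0.659066

0.659066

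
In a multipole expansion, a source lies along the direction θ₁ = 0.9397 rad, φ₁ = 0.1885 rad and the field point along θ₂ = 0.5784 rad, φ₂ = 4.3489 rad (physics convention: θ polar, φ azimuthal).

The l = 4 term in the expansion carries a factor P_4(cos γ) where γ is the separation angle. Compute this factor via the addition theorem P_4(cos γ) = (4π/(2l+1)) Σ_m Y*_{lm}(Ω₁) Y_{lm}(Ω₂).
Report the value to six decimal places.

0.137206

Summing Y*_{l m}(θ₁,φ₁)·Y_{l m}(θ₂,φ₂) over m ∈ [−4, 4]; prefactor 4π/(2·4+1) = 1.396263:
  term(m=-4) = (-0.004422, 0.005974)   from Y*(Ω₁)=(0.137076, 0.128727), Y(Ω₂)=(0.004608, 0.039257)
  term(m=-3) = (0.066317, 0.005662)   from Y*(Ω₁)=(0.328177, 0.208273), Y(Ω₂)=(0.151862, -0.079125)
  term(m=-2) = (-0.055098, -0.109327)   from Y*(Ω₁)=(0.291341, 0.115353), Y(Ω₂)=(-0.291930, -0.259669)
  term(m=-1) = (0.027494, -0.044644)   from Y*(Ω₁)=(-0.124646, -0.023778), Y(Ω₂)=(-0.146903, 0.386190)
  term(m=+0) = (0.029684, 0.000000)   from Y*(Ω₁)=(-0.338739, -0.000000), Y(Ω₂)=(-0.087630, 0.000000)
  term(m=+1) = (0.027494, 0.044644)   from Y*(Ω₁)=(0.124646, -0.023778), Y(Ω₂)=(0.146903, 0.386190)
  term(m=+2) = (-0.055098, 0.109327)   from Y*(Ω₁)=(0.291341, -0.115353), Y(Ω₂)=(-0.291930, 0.259669)
  term(m=+3) = (0.066317, -0.005662)   from Y*(Ω₁)=(-0.328177, 0.208273), Y(Ω₂)=(-0.151862, -0.079125)
  term(m=+4) = (-0.004422, -0.005974)   from Y*(Ω₁)=(0.137076, -0.128727), Y(Ω₂)=(0.004608, -0.039257)
Σ over m = (0.098267, 0.000000); ×(4π/9) → (0.137206, 0.000000). Real part: 0.137206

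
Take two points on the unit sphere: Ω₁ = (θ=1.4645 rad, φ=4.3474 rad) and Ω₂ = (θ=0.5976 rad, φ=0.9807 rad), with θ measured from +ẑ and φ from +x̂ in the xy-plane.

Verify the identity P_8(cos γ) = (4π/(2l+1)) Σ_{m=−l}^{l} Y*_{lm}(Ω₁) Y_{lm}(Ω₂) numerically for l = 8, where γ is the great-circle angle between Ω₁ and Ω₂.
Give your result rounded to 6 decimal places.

-0.178742

Summing Y*_{l m}(θ₁,φ₁)·Y_{l m}(θ₂,φ₂) over m ∈ [−8, 8]; prefactor 4π/(2·8+1) = 0.739198:
  m=-8: Y*=-0.480556-0.108310i  Y=+0.000043-0.005178i  product -0.000582+0.002483i
  m=-7: Y*=+0.116389-0.175088i  Y=+0.025424-0.016720i  product +0.000032-0.006397i
  m=-6: Y*=-0.175500-0.246279i  Y=+0.101816+0.042926i  product -0.007297-0.032609i
  m=-5: Y*=+0.229808-0.059696i  Y=+0.052215+0.269882i  product +0.028110+0.058904i
  m=-4: Y*=+0.026177-0.235200i  Y=-0.327179+0.324448i  product +0.067746+0.085445i
  m=-3: Y*=+0.219667+0.113199i  Y=-0.434497-0.087847i  product -0.085500-0.068482i
  m=-2: Y*=+0.153632-0.137482i  Y=-0.015872-0.038548i  product -0.007738-0.003740i
  m=-1: Y*=+0.089403+0.233972i  Y=-0.223218+0.333313i  product -0.097942-0.022428i
  m=+0: Y*=+0.196983-0.000000i  Y=-0.180026+0.000000i  product -0.035462+0.000000i
  m=+1: Y*=-0.089403+0.233972i  Y=+0.223218+0.333313i  product -0.097942+0.022428i
  m=+2: Y*=+0.153632+0.137482i  Y=-0.015872+0.038548i  product -0.007738+0.003740i
  m=+3: Y*=-0.219667+0.113199i  Y=+0.434497-0.087847i  product -0.085500+0.068482i
  m=+4: Y*=+0.026177+0.235200i  Y=-0.327179-0.324448i  product +0.067746-0.085445i
  m=+5: Y*=-0.229808-0.059696i  Y=-0.052215+0.269882i  product +0.028110-0.058904i
  m=+6: Y*=-0.175500+0.246279i  Y=+0.101816-0.042926i  product -0.007297+0.032609i
  m=+7: Y*=-0.116389-0.175088i  Y=-0.025424-0.016720i  product +0.000032+0.006397i
  m=+8: Y*=-0.480556+0.108310i  Y=+0.000043+0.005178i  product -0.000582-0.002483i
Total Σ_m = -0.241806-0.000000i. Multiply by 0.739198: -0.178742-0.000000i. P_8(cos γ) = -0.178742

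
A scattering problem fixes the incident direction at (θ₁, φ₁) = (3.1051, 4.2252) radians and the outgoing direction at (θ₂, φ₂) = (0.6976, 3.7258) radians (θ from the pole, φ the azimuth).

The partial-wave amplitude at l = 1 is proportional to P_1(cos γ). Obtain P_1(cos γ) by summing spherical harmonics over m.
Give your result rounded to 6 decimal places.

Addition theorem: P_1(cos γ) = (4π/3) Σ_m Y*_{lm}(Ω₁) Y_{lm}(Ω₂), m = −1…1:
  m=-1: -0.005901-0.011139i × -0.185130+0.122408i = +0.002456+0.001340i  (running Σ = +0.002456+0.001340i)
  m=0: -0.488277-0.000000i × +0.374458+0.000000i = -0.182839-0.000000i  (running Σ = -0.180383+0.001340i)
  m=1: +0.005901-0.011139i × +0.185130+0.122408i = +0.002456-0.001340i  (running Σ = -0.177928+0.000000i)
Σ over m = -0.177928+0.000000i; ×(4π/3) → -0.745301+0.000000i. Real part: -0.745301

-0.745301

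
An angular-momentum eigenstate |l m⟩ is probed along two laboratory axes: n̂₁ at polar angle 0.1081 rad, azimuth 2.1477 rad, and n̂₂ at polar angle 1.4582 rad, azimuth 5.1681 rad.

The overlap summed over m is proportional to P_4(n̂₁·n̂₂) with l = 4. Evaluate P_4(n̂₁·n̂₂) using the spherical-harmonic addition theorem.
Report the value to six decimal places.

0.374895

Addition theorem: P_4(cos γ) = (4π/9) Σ_m Y*_{lm}(Ω₁) Y_{lm}(Ω₂), m = −4…4:
  term(m=-4) = +0.000023+0.000012i   from Y*(Ω₁)=-0.000040+0.000044i, Y(Ω₂)=-0.107593-0.417798i
  term(m=-3) = -0.000202-0.000077i   from Y*(Ω₁)=+0.001543+0.000249i, Y(Ω₂)=-0.135129-0.027908i
  term(m=-2) = -0.006737-0.001666i   from Y*(Ω₁)=-0.009334-0.021071i, Y(Ω₂)=+0.184467-0.237991i
  term(m=-1) = +0.030355+0.003697i   from Y*(Ω₁)=-0.108453+0.166658i, Y(Ω₂)=-0.067683-0.138094i
  term(m=+0) = +0.221620+0.000000i   from Y*(Ω₁)=+0.797532-0.000000i, Y(Ω₂)=+0.277882+0.000000i
  term(m=+1) = +0.030355-0.003697i   from Y*(Ω₁)=+0.108453+0.166658i, Y(Ω₂)=+0.067683-0.138094i
  term(m=+2) = -0.006737+0.001666i   from Y*(Ω₁)=-0.009334+0.021071i, Y(Ω₂)=+0.184467+0.237991i
  term(m=+3) = -0.000202+0.000077i   from Y*(Ω₁)=-0.001543+0.000249i, Y(Ω₂)=+0.135129-0.027908i
  term(m=+4) = +0.000023-0.000012i   from Y*(Ω₁)=-0.000040-0.000044i, Y(Ω₂)=-0.107593+0.417798i
Accumulated sum +0.268499+0.000000i; after 4π/(2l+1) scaling, +0.374895+0.000000i ⇒ P_4 = 0.374895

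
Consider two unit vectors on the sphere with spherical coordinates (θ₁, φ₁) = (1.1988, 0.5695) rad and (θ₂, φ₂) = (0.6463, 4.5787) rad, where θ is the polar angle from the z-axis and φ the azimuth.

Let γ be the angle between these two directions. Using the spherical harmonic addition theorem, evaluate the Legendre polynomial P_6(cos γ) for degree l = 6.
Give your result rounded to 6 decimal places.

-0.278425

Summing Y*_{l m}(θ₁,φ₁)·Y_{l m}(θ₂,φ₂) over m ∈ [−6, 6]; prefactor 4π/(2·6+1) = 0.966644:
  [-6]  conj(Y_{6,-6})(Ω₁) = (-0.303897, -0.085878) ; Y_{6,-6}(Ω₂) = (-0.016022, -0.016568) ; Δ = (0.003446, 0.006411)
  [-5]  conj(Y_{6,-5})(Ω₁) = (-0.408495, 0.123723) ; Y_{6,-5}(Ω₂) = (-0.065592, 0.083057) ; Δ = (0.016518, -0.042044)
  [-4]  conj(Y_{6,-4})(Ω₁) = (-0.079140, 0.092596) ; Y_{6,-4}(Ω₂) = (0.242702, 0.143758) ; Δ = (-0.032519, 0.011096)
  [-3]  conj(Y_{6,-3})(Ω₁) = (0.040644, -0.293289) ; Y_{6,-3}(Ω₂) = (0.177836, -0.419373) ; Δ = (-0.115770, -0.069203)
  [-2]  conj(Y_{6,-2})(Ω₁) = (-0.094883, -0.205910) ; Y_{6,-2}(Ω₂) = (-0.334022, -0.091501) ; Δ = (0.012852, 0.077460)
  [-1]  conj(Y_{6,-1})(Ω₁) = (0.189449, 0.121297) ; Y_{6,-1}(Ω₂) = (0.018900, -0.140527) ; Δ = (0.020626, -0.024330)
  [+0]  conj(Y_{6,0})(Ω₁) = (0.248341, -0.000000) ; Y_{6,0}(Ω₂) = (-0.395987, 0.000000) ; Δ = (-0.098340, 0.000000)
  [+1]  conj(Y_{6,1})(Ω₁) = (-0.189449, 0.121297) ; Y_{6,1}(Ω₂) = (-0.018900, -0.140527) ; Δ = (0.020626, 0.024330)
  [+2]  conj(Y_{6,2})(Ω₁) = (-0.094883, 0.205910) ; Y_{6,2}(Ω₂) = (-0.334022, 0.091501) ; Δ = (0.012852, -0.077460)
  [+3]  conj(Y_{6,3})(Ω₁) = (-0.040644, -0.293289) ; Y_{6,3}(Ω₂) = (-0.177836, -0.419373) ; Δ = (-0.115770, 0.069203)
  [+4]  conj(Y_{6,4})(Ω₁) = (-0.079140, -0.092596) ; Y_{6,4}(Ω₂) = (0.242702, -0.143758) ; Δ = (-0.032519, -0.011096)
  [+5]  conj(Y_{6,5})(Ω₁) = (0.408495, 0.123723) ; Y_{6,5}(Ω₂) = (0.065592, 0.083057) ; Δ = (0.016518, 0.042044)
  [+6]  conj(Y_{6,6})(Ω₁) = (-0.303897, 0.085878) ; Y_{6,6}(Ω₂) = (-0.016022, 0.016568) ; Δ = (0.003446, -0.006411)
Total Σ_m = (-0.288033, -0.000000). Multiply by 0.966644: (-0.278425, -0.000000). P_6(cos γ) = -0.278425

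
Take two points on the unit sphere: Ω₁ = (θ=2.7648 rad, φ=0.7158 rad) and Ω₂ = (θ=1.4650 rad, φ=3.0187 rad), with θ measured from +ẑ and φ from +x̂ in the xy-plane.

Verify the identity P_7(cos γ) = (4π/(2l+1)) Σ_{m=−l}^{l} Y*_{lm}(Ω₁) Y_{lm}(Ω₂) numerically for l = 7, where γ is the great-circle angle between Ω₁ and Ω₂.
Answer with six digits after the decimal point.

0.146999

Expand P_7 via completeness: Σ_{m} conj(Y_{7,m}) at Ω₁ times Y_{7,m} at Ω₂ —
  term(m=-7) = (-0.000201, 0.000088)   from Y*(Ω₁)=(0.000134, -0.000436), Y(Ω₂)=(-0.313597, -0.364444)
  term(m=-6) = (-0.000259, 0.000783)   from Y*(Ω₁)=(0.001751, 0.003946), Y(Ω₂)=(0.141415, 0.128441)
  term(m=-5) = (-0.003834, -0.006712)   from Y*(Ω₁)=(-0.022952, -0.010733), Y(Ω₂)=(0.249262, 0.175875)
  term(m=-4) = (-0.021790, -0.004717)   from Y*(Ω₁)=(0.099086, -0.028320), Y(Ω₂)=(-0.190726, -0.102116)
  term(m=-3) = (0.058594, -0.042321)   from Y*(Ω₁)=(-0.158744, 0.244099), Y(Ω₂)=(-0.231552, -0.089459)
  term(m=-2) = (0.012650, -0.118229)   from Y*(Ω₁)=(-0.073220, -0.522617), Y(Ω₂)=(0.218544, 0.054823)
  term(m=-1) = (0.067291, 0.074875)   from Y*(Ω₁)=(0.336356, 0.292517), Y(Ω₂)=(0.224135, 0.027684)
  term(m=+0) = (-0.049435, 0.000000)   from Y*(Ω₁)=(0.217139, -0.000000), Y(Ω₂)=(-0.227665, 0.000000)
  term(m=+1) = (0.067291, -0.074875)   from Y*(Ω₁)=(-0.336356, 0.292517), Y(Ω₂)=(-0.224135, 0.027684)
  term(m=+2) = (0.012650, 0.118229)   from Y*(Ω₁)=(-0.073220, 0.522617), Y(Ω₂)=(0.218544, -0.054823)
  term(m=+3) = (0.058594, 0.042321)   from Y*(Ω₁)=(0.158744, 0.244099), Y(Ω₂)=(0.231552, -0.089459)
  term(m=+4) = (-0.021790, 0.004717)   from Y*(Ω₁)=(0.099086, 0.028320), Y(Ω₂)=(-0.190726, 0.102116)
  term(m=+5) = (-0.003834, 0.006712)   from Y*(Ω₁)=(0.022952, -0.010733), Y(Ω₂)=(-0.249262, 0.175875)
  term(m=+6) = (-0.000259, -0.000783)   from Y*(Ω₁)=(0.001751, -0.003946), Y(Ω₂)=(0.141415, -0.128441)
  term(m=+7) = (-0.000201, -0.000088)   from Y*(Ω₁)=(-0.000134, -0.000436), Y(Ω₂)=(0.313597, -0.364444)
Total Σ_m = (0.175467, -0.000000). Multiply by 0.837758: (0.146999, -0.000000). P_7(cos γ) = 0.146999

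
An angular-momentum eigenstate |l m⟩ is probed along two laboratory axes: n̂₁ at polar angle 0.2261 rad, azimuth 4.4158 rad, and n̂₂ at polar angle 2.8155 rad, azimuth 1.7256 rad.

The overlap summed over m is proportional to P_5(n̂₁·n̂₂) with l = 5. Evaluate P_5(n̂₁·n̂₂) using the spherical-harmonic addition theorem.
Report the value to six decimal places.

Addition theorem: P_5(cos γ) = (4π/11) Σ_m Y*_{lm}(Ω₁) Y_{lm}(Ω₂), m = −5…5:
  m=-5: Y*=-0.000262-0.000023i  Y=-0.001094-0.001120i  product +0.000000+0.000000i
  m=-4: Y*=+0.001355-0.003349i  Y=-0.011923+0.008498i  product +0.000012+0.000051i
  m=-3: Y*=+0.022855+0.018521i  Y=+0.036045+0.071953i  product -0.000509+0.002312i
  m=-2: Y*=-0.127273+0.085803i  Y=+0.265529-0.084941i  product -0.026506+0.033594i
  m=-1: Y*=-0.139459-0.456341i  Y=-0.084599-0.542123i  product -0.235595+0.114210i
  m=+0: Y*=+0.609165-0.000000i  Y=-0.323134+0.000000i  product -0.196842+0.000000i
  m=+1: Y*=+0.139459-0.456341i  Y=+0.084599-0.542123i  product -0.235595-0.114210i
  m=+2: Y*=-0.127273-0.085803i  Y=+0.265529+0.084941i  product -0.026506-0.033594i
  m=+3: Y*=-0.022855+0.018521i  Y=-0.036045+0.071953i  product -0.000509-0.002312i
  m=+4: Y*=+0.001355+0.003349i  Y=-0.011923-0.008498i  product +0.000012-0.000051i
  m=+5: Y*=+0.000262-0.000023i  Y=+0.001094-0.001120i  product +0.000000-0.000000i
Total Σ_m = -0.722037+0.000000i. Multiply by 1.142397: -0.824853+0.000000i. P_5(cos γ) = -0.824853

-0.824853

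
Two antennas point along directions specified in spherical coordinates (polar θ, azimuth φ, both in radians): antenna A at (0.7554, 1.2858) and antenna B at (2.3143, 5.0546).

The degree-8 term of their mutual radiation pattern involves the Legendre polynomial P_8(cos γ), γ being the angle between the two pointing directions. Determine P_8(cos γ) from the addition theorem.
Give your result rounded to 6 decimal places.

-0.409488

Expand P_8 via completeness: Σ_{m} conj(Y_{8,m}) at Ω₁ times Y_{8,m} at Ω₂ —
  m=-8: (-0.016381, -0.019091) × (-0.040854, -0.017461) = (0.000336, 0.001066)  (running Σ = (0.000336, 0.001066))
  m=-7: (-0.097379, 0.043976) × (0.110926, -0.120003) = (-0.005525, 0.016564)  (running Σ = (-0.005189, 0.017630))
  m=-6: (0.037684, 0.269007) × (0.163152, 0.311505) = (-0.077649, 0.055628)  (running Σ = (-0.082837, 0.073258))
  m=-5: (0.439074, 0.064481) × (-0.456091, 0.064394) = (-0.204410, -0.001136)  (running Σ = (-0.287247, 0.072122))
  m=-4: (0.170957, -0.371966) × (0.054424, -0.265816) = (-0.089570, -0.065687)  (running Σ = (-0.376817, 0.006435))
  m=-3: (-0.027026, -0.023504) × (-0.146411, -0.088594) = (0.001875, 0.005835)  (running Σ = (-0.374943, 0.012270))
  m=-2: (0.304965, -0.195470) × (0.290482, -0.237034) = (0.042254, -0.129068)  (running Σ = (-0.332689, -0.116797))
  m=-1: (-0.061481, -0.209852) × (-0.000451, -0.001266) = (-0.000238, 0.000172)  (running Σ = (-0.332927, -0.116625))
  m=0: (0.302435, -0.000000) × (0.369968, 0.000000) = (0.111891, 0.000000)  (running Σ = (-0.221036, -0.116625))
  m=1: (0.061481, -0.209852) × (0.000451, -0.001266) = (-0.000238, -0.000172)  (running Σ = (-0.221274, -0.116797))
  m=2: (0.304965, 0.195470) × (0.290482, 0.237034) = (0.042254, 0.129068)  (running Σ = (-0.179020, 0.012270))
  m=3: (0.027026, -0.023504) × (0.146411, -0.088594) = (0.001875, -0.005835)  (running Σ = (-0.177145, 0.006435))
  m=4: (0.170957, 0.371966) × (0.054424, 0.265816) = (-0.089570, 0.065687)  (running Σ = (-0.266716, 0.072122))
  m=5: (-0.439074, 0.064481) × (0.456091, 0.064394) = (-0.204410, 0.001136)  (running Σ = (-0.471125, 0.073258))
  m=6: (0.037684, -0.269007) × (0.163152, -0.311505) = (-0.077649, -0.055628)  (running Σ = (-0.548774, 0.017630))
  m=7: (0.097379, 0.043976) × (-0.110926, -0.120003) = (-0.005525, -0.016564)  (running Σ = (-0.554299, 0.001066))
  m=8: (-0.016381, 0.019091) × (-0.040854, 0.017461) = (0.000336, -0.001066)  (running Σ = (-0.553963, 0.000000))
Σ over m = (-0.553963, 0.000000); ×(4π/17) → (-0.409488, 0.000000). Real part: -0.409488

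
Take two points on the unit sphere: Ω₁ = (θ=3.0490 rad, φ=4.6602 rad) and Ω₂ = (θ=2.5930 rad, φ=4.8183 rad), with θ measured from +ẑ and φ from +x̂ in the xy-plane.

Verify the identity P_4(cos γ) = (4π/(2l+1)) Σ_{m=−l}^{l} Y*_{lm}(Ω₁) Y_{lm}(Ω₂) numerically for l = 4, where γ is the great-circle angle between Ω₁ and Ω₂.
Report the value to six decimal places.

0.191370

Summing Y*_{l m}(θ₁,φ₁)·Y_{l m}(θ₂,φ₂) over m ∈ [−4, 4]; prefactor 4π/(2·4+1) = 1.396263:
  term(m=-4) = +0.000001-0.000001i   from Y*(Ω₁)=+0.000032-0.000007i, Y(Ω₂)=+0.029835-0.013454i
  term(m=-3) = +0.000133-0.000068i   from Y*(Ω₁)=-0.000154-0.000973i, Y(Ω₂)=+0.047319+0.143880i
  term(m=-2) = +0.006017-0.001969i   from Y*(Ω₁)=-0.016895+0.001770i, Y(Ω₂)=-0.364330+0.078348i
  term(m=-1) = +0.074787-0.011923i   from Y*(Ω₁)=+0.008952+0.171378i, Y(Ω₂)=-0.046651-0.438825i
  term(m=+0) = -0.024816+0.000000i   from Y*(Ω₁)=+0.810381-0.000000i, Y(Ω₂)=-0.030623+0.000000i
  term(m=+1) = +0.074787+0.011923i   from Y*(Ω₁)=-0.008952+0.171378i, Y(Ω₂)=+0.046651-0.438825i
  term(m=+2) = +0.006017+0.001969i   from Y*(Ω₁)=-0.016895-0.001770i, Y(Ω₂)=-0.364330-0.078348i
  term(m=+3) = +0.000133+0.000068i   from Y*(Ω₁)=+0.000154-0.000973i, Y(Ω₂)=-0.047319+0.143880i
  term(m=+4) = +0.000001+0.000001i   from Y*(Ω₁)=+0.000032+0.000007i, Y(Ω₂)=+0.029835+0.013454i
Accumulated sum +0.137059-0.000000i; after 4π/(2l+1) scaling, +0.191370-0.000000i ⇒ P_4 = 0.191370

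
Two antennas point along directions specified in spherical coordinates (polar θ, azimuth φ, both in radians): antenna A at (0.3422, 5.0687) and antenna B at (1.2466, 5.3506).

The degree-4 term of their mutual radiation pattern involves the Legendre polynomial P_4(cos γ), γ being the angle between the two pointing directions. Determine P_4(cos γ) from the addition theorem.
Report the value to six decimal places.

Term-by-term m-sum for l=4 (normalisation 4π/9 = 1.396263):
  [-4]  conj(Y_{4,-4})(Ω₁) = (0.000814, 0.005552) ; Y_{4,-4}(Ω₂) = (-0.297127, -0.198405) ; Δ = (0.000860, -0.001811)
  [-3]  conj(Y_{4,-3})(Ω₁) = (-0.039058, 0.021432) ; Y_{4,-3}(Ω₂) = (-0.319718, 0.114478) ; Δ = (0.010034, -0.011323)
  [-2]  conj(Y_{4,-2})(Ω₁) = (-0.148542, -0.128355) ; Y_{4,-2}(Ω₂) = (0.025264, -0.083330) ; Δ = (-0.014449, 0.009135)
  [-1]  conj(Y_{4,-1})(Ω₁) = (0.167541, -0.450139) ; Y_{4,-1}(Ω₂) = (-0.194863, -0.262701) ; Δ = (-0.150900, 0.043702)
  [+0]  conj(Y_{4,0})(Ω₁) = (0.416767, -0.000000) ; Y_{4,0}(Ω₂) = (0.033451, 0.000000) ; Δ = (0.013941, 0.000000)
  [+1]  conj(Y_{4,1})(Ω₁) = (-0.167541, -0.450139) ; Y_{4,1}(Ω₂) = (0.194863, -0.262701) ; Δ = (-0.150900, -0.043702)
  [+2]  conj(Y_{4,2})(Ω₁) = (-0.148542, 0.128355) ; Y_{4,2}(Ω₂) = (0.025264, 0.083330) ; Δ = (-0.014449, -0.009135)
  [+3]  conj(Y_{4,3})(Ω₁) = (0.039058, 0.021432) ; Y_{4,3}(Ω₂) = (0.319718, 0.114478) ; Δ = (0.010034, 0.011323)
  [+4]  conj(Y_{4,4})(Ω₁) = (0.000814, -0.005552) ; Y_{4,4}(Ω₂) = (-0.297127, 0.198405) ; Δ = (0.000860, 0.001811)
Accumulated sum (-0.294968, -0.000000); after 4π/(2l+1) scaling, (-0.411853, -0.000000) ⇒ P_4 = -0.411853

-0.411853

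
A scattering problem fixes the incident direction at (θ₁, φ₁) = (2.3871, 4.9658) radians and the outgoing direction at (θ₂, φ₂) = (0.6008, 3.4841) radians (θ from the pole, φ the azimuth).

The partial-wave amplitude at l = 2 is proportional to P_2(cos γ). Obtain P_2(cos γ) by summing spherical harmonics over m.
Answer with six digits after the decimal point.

-0.018490

Summing Y*_{l m}(θ₁,φ₁)·Y_{l m}(θ₂,φ₂) over m ∈ [−2, 2]; prefactor 4π/(2·2+1) = 2.513274:
  m=-2: Y*=(-0.158427, -0.087958)  Y=(0.095594, -0.078099)  product (-0.022014, 0.003965)
  m=-1: Y*=(-0.096657, 0.373224)  Y=(-0.339321, 0.120989)  product (-0.012358, -0.138337)
  m=+0: Y*=(0.186919, -0.000000)  Y=(0.328417, 0.000000)  product (0.061387, 0.000000)
  m=+1: Y*=(0.096657, 0.373224)  Y=(0.339321, 0.120989)  product (-0.012358, 0.138337)
  m=+2: Y*=(-0.158427, 0.087958)  Y=(0.095594, 0.078099)  product (-0.022014, -0.003965)
Accumulated sum (-0.007357, 0.000000); after 4π/(2l+1) scaling, (-0.018490, 0.000000) ⇒ P_2 = -0.018490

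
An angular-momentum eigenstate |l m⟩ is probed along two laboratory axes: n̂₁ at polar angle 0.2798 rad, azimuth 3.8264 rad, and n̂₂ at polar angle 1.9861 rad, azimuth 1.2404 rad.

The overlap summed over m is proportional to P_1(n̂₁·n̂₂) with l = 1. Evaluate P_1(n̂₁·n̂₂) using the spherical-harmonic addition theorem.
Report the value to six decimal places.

-0.602458

Term-by-term m-sum for l=1 (normalisation 4π/3 = 4.188790):
  m=-1: Y*=-0.07390 - 0.06035j  Y=0.10256 - 0.29903j  product -0.02563 + 0.01591j
  m=+0: Y*=0.46960 + 0.00000j  Y=-0.19714 + 0.00000j  product -0.09257 + 0.00000j
  m=+1: Y*=0.07390 - 0.06035j  Y=-0.10256 - 0.29903j  product -0.02563 - 0.01591j
Σ over m = -0.14383 + 0.00000j; ×(4π/3) → -0.60246 + 0.00000j. Real part: -0.602458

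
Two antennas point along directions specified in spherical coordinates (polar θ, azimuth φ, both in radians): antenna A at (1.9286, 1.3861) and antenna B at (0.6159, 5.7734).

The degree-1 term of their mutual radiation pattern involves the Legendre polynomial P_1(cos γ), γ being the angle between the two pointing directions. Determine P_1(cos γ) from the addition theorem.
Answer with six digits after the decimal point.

-0.458693

Expand P_1 via completeness: Σ_{m} conj(Y_{1,m}) at Ω₁ times Y_{1,m} at Ω₂ —
  m=-1: Y*=(0.059431, 0.318109)  Y=(0.174212, 0.097398)  product (-0.020630, 0.061207)
  m=+0: Y*=(-0.171117, -0.000000)  Y=(0.398824, 0.000000)  product (-0.068246, -0.000000)
  m=+1: Y*=(-0.059431, 0.318109)  Y=(-0.174212, 0.097398)  product (-0.020630, -0.061207)
Accumulated sum (-0.109505, 0.000000); after 4π/(2l+1) scaling, (-0.458693, 0.000000) ⇒ P_1 = -0.458693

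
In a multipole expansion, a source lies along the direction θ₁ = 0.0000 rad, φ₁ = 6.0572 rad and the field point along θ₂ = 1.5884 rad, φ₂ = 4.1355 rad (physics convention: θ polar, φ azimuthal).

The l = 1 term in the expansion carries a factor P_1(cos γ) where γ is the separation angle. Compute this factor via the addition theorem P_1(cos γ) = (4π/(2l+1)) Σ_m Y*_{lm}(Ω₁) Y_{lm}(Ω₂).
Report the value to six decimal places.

-0.017603

Addition theorem: P_1(cos γ) = (4π/3) Σ_m Y*_{lm}(Ω₁) Y_{lm}(Ω₂), m = −1…1:
  [-1]  conj(Y_{1,-1})(Ω₁) = 0.00000 + 0.00000j ; Y_{1,-1}(Ω₂) = -0.18841 + 0.28954j ; Δ = 0.00000 + 0.00000j
  [+0]  conj(Y_{1,0})(Ω₁) = 0.48860 + 0.00000j ; Y_{1,0}(Ω₂) = -0.00860 + 0.00000j ; Δ = -0.00420 + 0.00000j
  [+1]  conj(Y_{1,1})(Ω₁) = 0.00000 + 0.00000j ; Y_{1,1}(Ω₂) = 0.18841 + 0.28954j ; Δ = 0.00000 + 0.00000j
Total Σ_m = -0.00420 + 0.00000j. Multiply by 4.188790: -0.01760 + 0.00000j. P_1(cos γ) = -0.017603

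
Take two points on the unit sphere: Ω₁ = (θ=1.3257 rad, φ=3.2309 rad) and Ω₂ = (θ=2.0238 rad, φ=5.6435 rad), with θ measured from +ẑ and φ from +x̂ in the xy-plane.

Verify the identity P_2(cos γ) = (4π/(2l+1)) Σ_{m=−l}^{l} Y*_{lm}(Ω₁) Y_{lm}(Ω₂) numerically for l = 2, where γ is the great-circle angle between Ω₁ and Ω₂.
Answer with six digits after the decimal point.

0.359063

Term-by-term m-sum for l=2 (normalisation 4π/5 = 2.513274):
  m=-2: Y*=+0.357747+0.064587i  Y=+0.089724+0.299115i  product +0.012780+0.112803i
  m=-1: Y*=-0.181132-0.016220i  Y=-0.243907-0.181480i  product +0.041236+0.036828i
  m=+0: Y*=-0.259682-0.000000i  Y=-0.134149+0.000000i  product +0.034836+0.000000i
  m=+1: Y*=+0.181132-0.016220i  Y=+0.243907-0.181480i  product +0.041236-0.036828i
  m=+2: Y*=+0.357747-0.064587i  Y=+0.089724-0.299115i  product +0.012780-0.112803i
Σ over m = +0.142867+0.000000i; ×(4π/5) → +0.359063+0.000000i. Real part: 0.359063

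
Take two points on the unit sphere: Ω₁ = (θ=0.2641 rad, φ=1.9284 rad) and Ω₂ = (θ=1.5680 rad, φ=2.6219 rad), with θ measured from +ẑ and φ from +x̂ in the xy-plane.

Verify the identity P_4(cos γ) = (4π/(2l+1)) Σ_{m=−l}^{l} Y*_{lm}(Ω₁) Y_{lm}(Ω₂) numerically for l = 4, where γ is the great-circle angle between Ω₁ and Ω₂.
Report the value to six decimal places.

Addition theorem: P_4(cos γ) = (4π/9) Σ_m Y*_{lm}(Ω₁) Y_{lm}(Ω₂), m = −4…4:
  m=-4: Y*=(0.000288, 0.002035)  Y=(-0.215248, 0.386649)  product (-0.000849, -0.000327)
  m=-3: Y*=(0.018882, -0.010266)  Y=(-0.000041, -0.003500)  product (-0.000037, -0.000066)
  m=-2: Y*=(-0.095047, -0.082560)  Y=(-0.169509, -0.288372)  product (-0.007697, 0.041404)
  m=-1: Y*=(-0.147009, 0.393419)  Y=(0.003445, 0.001971)  product (-0.001282, 0.001065)
  m=+0: Y*=(0.575138, -0.000000)  Y=(0.317332, 0.000000)  product (0.182510, 0.000000)
  m=+1: Y*=(0.147009, 0.393419)  Y=(-0.003445, 0.001971)  product (-0.001282, -0.001065)
  m=+2: Y*=(-0.095047, 0.082560)  Y=(-0.169509, 0.288372)  product (-0.007697, -0.041404)
  m=+3: Y*=(-0.018882, -0.010266)  Y=(0.000041, -0.003500)  product (-0.000037, 0.000066)
  m=+4: Y*=(0.000288, -0.002035)  Y=(-0.215248, -0.386649)  product (-0.000849, 0.000327)
Total Σ_m = (0.162782, 0.000000). Multiply by 1.396263: (0.227287, 0.000000). P_4(cos γ) = 0.227287

0.227287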